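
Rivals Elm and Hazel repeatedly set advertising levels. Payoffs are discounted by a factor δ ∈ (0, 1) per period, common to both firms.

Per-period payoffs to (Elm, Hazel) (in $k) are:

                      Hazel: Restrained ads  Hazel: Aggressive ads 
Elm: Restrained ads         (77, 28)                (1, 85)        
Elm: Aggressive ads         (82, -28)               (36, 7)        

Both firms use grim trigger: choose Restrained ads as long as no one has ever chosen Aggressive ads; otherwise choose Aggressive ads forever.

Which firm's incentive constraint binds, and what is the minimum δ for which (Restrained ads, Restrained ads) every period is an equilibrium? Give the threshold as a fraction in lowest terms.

Elm's threshold: (82−77)/(82−36) = 5/46.
Hazel's threshold: (85−28)/(85−7) = 19/26.
5/46 < 19/26, so Hazel binds and δ* = 19/26.

Hazel; δ ≥ 19/26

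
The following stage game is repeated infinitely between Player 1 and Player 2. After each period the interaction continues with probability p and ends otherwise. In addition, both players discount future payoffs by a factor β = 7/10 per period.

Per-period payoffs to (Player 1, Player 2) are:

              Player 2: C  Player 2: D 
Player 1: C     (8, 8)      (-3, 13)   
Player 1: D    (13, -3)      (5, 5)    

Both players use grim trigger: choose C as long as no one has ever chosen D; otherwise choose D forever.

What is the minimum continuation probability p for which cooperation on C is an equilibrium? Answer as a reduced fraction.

With continuation probability p and discount β, the effective per-period discount factor is βp.
Grim-trigger IC: βp ≥ (13−8)/(13−5) = 5/8.
So p ≥ (5/8)/(7/10) = 25/28.

25/28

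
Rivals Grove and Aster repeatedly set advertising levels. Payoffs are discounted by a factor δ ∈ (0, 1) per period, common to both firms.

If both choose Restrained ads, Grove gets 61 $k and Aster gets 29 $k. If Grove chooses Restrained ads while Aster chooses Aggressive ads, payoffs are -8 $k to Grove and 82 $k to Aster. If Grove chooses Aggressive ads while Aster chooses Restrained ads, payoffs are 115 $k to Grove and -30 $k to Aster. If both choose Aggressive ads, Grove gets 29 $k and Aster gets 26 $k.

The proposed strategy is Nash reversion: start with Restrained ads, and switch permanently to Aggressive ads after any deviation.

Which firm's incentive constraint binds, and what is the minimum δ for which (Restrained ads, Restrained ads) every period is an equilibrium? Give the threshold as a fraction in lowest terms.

Grove's threshold: (115−61)/(115−29) = 27/43.
Aster's threshold: (82−29)/(82−26) = 53/56.
27/43 < 53/56, so Aster binds and δ* = 53/56.

Aster; δ ≥ 53/56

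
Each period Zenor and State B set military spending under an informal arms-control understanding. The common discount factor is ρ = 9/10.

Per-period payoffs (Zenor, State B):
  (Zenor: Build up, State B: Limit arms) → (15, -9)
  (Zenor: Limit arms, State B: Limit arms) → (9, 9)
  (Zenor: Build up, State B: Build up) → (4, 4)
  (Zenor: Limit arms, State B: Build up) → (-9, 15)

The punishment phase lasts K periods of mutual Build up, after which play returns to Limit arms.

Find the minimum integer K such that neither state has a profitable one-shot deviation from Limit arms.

2

Need Σ_{k=1}^{K} ρ^k ≥ (15−9)/(9−4) = 1.2000 at ρ = 9/10.
At K = 1 the sum is 0.9000 < 1.2000; at K = 2 it is 1.7100 ≥ 1.2000.
So the minimum punishment length is K = 2.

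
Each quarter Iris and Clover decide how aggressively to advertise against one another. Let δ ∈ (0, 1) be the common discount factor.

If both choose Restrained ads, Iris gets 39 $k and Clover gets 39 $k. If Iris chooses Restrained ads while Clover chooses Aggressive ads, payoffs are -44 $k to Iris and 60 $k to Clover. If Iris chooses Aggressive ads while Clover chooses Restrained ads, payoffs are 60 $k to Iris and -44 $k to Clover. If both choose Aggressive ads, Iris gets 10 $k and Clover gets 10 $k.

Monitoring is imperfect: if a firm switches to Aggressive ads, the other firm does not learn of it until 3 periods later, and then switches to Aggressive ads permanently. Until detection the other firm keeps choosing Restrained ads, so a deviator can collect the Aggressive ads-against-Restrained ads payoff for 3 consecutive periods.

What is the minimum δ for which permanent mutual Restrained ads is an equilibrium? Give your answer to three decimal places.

0.749

A deviator earns 60 for 3 periods, then 10 forever; cooperating earns 39 forever. Multiplying the IC by (1−δ):
39 ≥ 60(1−δ^3) + 10δ^3, so 50·δ^3 ≥ 21 and δ^3 ≥ 21/50.
δ ≥ (21/50)^(1/3) ≈ 0.749.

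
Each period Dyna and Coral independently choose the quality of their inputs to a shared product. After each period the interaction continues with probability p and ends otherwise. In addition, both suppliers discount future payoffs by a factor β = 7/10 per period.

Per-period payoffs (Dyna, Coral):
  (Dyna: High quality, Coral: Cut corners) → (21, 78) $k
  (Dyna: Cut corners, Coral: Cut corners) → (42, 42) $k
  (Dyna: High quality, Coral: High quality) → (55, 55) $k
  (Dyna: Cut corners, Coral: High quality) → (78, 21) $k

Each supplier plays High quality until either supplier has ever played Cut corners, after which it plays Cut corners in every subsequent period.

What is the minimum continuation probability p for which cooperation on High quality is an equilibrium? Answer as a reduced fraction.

Expected continuation weight on next period's payoff is β·p = 7/10·p, which plays the role of the discount factor.
Cooperation requires 7/10·p ≥ (78−55)/(78−42) = 23/36, hence p ≥ 115/126.

115/126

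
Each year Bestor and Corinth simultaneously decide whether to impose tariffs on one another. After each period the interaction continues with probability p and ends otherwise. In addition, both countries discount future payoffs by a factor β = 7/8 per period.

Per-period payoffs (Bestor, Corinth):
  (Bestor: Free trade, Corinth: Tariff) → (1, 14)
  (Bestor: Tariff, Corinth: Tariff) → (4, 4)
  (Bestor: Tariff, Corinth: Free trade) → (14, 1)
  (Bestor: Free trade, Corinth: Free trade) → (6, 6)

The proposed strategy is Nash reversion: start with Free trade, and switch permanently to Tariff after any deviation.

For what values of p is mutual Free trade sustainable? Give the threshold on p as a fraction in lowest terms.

32/35

With continuation probability p and discount β, the effective per-period discount factor is βp.
Grim-trigger IC: βp ≥ (14−6)/(14−4) = 4/5.
So p ≥ (4/5)/(7/8) = 32/35.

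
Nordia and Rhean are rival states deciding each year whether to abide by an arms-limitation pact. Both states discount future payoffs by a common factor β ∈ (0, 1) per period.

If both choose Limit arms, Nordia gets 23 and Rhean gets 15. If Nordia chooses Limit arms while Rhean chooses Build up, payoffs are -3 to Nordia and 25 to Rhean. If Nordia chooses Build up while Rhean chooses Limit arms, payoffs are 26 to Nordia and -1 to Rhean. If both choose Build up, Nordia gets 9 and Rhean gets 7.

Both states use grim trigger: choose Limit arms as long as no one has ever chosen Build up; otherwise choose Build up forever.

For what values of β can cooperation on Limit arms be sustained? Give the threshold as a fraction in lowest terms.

Nordia's threshold: (26−23)/(26−9) = 3/17.
Rhean's threshold: (25−15)/(25−7) = 5/9.
3/17 < 5/9, so Rhean binds and β* = 5/9.

5/9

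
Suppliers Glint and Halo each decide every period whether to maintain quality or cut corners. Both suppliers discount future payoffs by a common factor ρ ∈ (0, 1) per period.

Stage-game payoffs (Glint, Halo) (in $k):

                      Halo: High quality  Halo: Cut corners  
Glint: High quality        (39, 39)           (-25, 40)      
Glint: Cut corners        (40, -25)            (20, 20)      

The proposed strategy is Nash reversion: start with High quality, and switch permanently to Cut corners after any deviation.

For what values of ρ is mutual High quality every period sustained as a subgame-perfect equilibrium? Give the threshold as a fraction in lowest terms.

1/20

One-period gain from deviating is 40 − 39 = 1. The loss is 39 − 20 = 19 in every subsequent period, with present value 19·ρ/(1−ρ).
Deviation is unprofitable when 19·ρ/(1−ρ) ≥ 1, i.e. ρ/(1−ρ) ≥ 1/19.
Equivalently ρ ≥ 1/(1+19) = 1/20.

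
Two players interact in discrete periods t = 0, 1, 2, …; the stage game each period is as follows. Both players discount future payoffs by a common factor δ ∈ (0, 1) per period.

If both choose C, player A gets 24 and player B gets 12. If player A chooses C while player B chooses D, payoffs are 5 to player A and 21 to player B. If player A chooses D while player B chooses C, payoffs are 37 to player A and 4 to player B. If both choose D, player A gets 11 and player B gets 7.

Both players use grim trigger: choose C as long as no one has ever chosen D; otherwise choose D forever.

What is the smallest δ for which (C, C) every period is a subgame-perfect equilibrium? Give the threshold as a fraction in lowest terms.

For player A: deviation gain 37−24 = 13, per-period punishment loss 24−11 = 13. IC gives δ ≥ 13/26 = 1/2.
For player B: gain 9, loss 5 per period, so δ ≥ 9/14.
The tighter constraint is player B's, so cooperation needs δ ≥ 9/14.

9/14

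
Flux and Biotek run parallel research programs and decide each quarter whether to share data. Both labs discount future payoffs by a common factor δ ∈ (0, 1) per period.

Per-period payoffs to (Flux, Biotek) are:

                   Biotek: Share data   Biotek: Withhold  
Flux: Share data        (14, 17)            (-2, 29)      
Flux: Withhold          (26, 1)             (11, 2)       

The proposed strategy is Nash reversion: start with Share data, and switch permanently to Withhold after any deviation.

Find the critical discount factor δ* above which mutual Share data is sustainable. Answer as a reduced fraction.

4/5

Flux: cooperation gives 14 each period; deviation gives 26 once then 11 forever.
  14/(1−δ) ≥ 26 + 11δ/(1−δ) ⇒ δ ≥ 12/15 = 4/5.
Biotek: cooperation gives 17 each period; deviation gives 29 once then 2 forever.
  δ ≥ 12/27 = 4/9.
Both must hold, so the binding constraint is Flux's: δ ≥ 4/5.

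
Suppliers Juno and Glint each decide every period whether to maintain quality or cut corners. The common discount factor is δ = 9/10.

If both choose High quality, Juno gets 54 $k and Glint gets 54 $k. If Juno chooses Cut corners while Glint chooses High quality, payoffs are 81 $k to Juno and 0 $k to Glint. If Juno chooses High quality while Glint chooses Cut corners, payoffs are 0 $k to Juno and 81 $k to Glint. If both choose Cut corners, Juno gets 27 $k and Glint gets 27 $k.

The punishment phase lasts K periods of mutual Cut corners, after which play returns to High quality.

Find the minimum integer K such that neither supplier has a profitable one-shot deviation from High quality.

IC: δ(1−δ^K)/(1−δ) ≥ (81−54)/(54−27) = 1.
With δ = 9/10: need 1 − δ^K ≥ 1·(1−9/10)/(9/10), i.e. δ^K ≤ 0.8889.
Since (9/10)^1 = 0.9000 and (9/10)^2 = 0.8100, the smallest such K is 2.

2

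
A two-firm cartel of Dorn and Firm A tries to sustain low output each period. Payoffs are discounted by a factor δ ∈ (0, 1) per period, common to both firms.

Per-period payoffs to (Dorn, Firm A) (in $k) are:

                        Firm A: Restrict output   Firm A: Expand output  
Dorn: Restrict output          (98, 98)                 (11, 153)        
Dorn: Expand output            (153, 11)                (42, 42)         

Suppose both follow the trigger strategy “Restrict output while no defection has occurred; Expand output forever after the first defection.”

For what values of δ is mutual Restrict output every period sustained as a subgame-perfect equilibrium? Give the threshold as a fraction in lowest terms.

98/(1−δ) ≥ 153 + 42δ/(1−δ)
98 ≥ 153 − 111δ
δ ≥ 55/111.

55/111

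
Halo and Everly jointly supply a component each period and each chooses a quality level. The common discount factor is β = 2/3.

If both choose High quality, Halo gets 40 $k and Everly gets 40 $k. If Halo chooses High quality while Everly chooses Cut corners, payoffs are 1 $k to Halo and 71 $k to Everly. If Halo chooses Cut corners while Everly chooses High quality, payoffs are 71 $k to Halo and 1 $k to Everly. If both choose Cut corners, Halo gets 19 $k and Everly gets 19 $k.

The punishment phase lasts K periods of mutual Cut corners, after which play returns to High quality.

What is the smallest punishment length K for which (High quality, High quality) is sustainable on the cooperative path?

4

IC: β(1−β^K)/(1−β) ≥ (71−40)/(40−19) = 31/21.
With β = 2/3: need 1 − β^K ≥ 31/21·(1−2/3)/(2/3), i.e. β^K ≤ 0.2619.
Since (2/3)^3 = 0.2963 and (2/3)^4 = 0.1975, the smallest such K is 4.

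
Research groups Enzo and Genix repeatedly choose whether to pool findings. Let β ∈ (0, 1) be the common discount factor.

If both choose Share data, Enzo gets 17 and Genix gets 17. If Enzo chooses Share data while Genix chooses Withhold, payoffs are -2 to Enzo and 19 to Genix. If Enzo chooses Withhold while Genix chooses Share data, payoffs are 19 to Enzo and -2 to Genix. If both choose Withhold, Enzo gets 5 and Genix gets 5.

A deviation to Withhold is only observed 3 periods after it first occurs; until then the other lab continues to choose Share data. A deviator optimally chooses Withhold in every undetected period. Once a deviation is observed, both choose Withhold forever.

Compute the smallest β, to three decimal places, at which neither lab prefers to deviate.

Deviating for the 3 undetected periods gains 19−17 = 2 per period over cooperation, then loses 17−5 = 12 per period forever once punishment starts.
Gain: 2(1 + β + … + β^2); loss: 12·β^3/(1−β).
No profitable deviation ⇔ 2(1−β^3) ≤ 12·β^3, i.e. β^3 ≥ 2/(2+12) = 1/7.
Hence β ≥ (1/7)^(1/3) ≈ 0.523.

0.523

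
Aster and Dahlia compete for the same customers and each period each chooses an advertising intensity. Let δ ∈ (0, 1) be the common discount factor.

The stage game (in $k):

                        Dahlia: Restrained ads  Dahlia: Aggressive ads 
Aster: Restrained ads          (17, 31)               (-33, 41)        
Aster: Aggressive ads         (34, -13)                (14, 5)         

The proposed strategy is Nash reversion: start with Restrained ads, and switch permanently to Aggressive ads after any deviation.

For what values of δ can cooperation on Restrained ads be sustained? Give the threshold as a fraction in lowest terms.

Aster's threshold: (34−17)/(34−14) = 17/20.
Dahlia's threshold: (41−31)/(41−5) = 5/18.
17/20 > 5/18, so Aster binds and δ* = 17/20.

17/20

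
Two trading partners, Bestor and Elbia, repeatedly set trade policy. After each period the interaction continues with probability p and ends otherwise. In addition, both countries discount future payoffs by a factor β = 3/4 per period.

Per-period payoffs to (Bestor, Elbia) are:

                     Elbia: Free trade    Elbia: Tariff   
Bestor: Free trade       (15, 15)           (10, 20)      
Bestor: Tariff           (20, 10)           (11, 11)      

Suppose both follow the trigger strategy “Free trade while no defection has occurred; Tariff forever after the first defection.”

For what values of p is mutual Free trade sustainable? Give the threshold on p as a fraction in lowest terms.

20/27

With continuation probability p and discount β, the effective per-period discount factor is βp.
Grim-trigger IC: βp ≥ (20−15)/(20−11) = 5/9.
So p ≥ (5/9)/(3/4) = 20/27.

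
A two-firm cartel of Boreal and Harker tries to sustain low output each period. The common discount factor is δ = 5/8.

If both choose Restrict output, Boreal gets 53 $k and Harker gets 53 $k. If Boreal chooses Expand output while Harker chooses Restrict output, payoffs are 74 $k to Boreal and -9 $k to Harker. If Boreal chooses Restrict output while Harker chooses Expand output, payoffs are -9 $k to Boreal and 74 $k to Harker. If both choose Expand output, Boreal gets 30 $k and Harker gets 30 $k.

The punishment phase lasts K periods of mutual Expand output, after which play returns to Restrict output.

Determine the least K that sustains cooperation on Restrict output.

2

Need Σ_{k=1}^{K} δ^k ≥ (74−53)/(53−30) = 0.9130 at δ = 5/8.
At K = 1 the sum is 0.6250 < 0.9130; at K = 2 it is 1.0156 ≥ 0.9130.
So the minimum punishment length is K = 2.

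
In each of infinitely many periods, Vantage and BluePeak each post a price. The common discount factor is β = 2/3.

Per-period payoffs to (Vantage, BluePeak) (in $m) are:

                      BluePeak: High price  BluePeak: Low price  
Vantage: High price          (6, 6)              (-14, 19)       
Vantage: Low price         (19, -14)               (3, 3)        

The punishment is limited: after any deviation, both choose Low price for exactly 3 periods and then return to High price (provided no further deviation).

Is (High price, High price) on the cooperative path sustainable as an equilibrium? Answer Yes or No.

No

IC: β+…+β^3 ≥ (19−6)/(6−3) = 13/3.
At β = 2/3: partial sum = 1.4074 < 4.3333. Cooperation not sustainable.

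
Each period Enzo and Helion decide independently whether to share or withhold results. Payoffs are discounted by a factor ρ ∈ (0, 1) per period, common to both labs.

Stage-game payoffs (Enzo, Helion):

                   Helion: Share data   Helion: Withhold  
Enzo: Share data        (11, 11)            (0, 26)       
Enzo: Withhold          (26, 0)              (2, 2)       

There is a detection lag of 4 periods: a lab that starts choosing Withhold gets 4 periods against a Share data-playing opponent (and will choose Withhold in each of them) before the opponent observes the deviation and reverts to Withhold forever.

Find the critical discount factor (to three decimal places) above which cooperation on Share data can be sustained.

A deviator earns 26 for 4 periods, then 2 forever; cooperating earns 11 forever. Multiplying the IC by (1−ρ):
11 ≥ 26(1−ρ^4) + 2ρ^4, so 24·ρ^4 ≥ 15 and ρ^4 ≥ 5/8.
ρ ≥ (5/8)^(1/4) ≈ 0.889.

0.889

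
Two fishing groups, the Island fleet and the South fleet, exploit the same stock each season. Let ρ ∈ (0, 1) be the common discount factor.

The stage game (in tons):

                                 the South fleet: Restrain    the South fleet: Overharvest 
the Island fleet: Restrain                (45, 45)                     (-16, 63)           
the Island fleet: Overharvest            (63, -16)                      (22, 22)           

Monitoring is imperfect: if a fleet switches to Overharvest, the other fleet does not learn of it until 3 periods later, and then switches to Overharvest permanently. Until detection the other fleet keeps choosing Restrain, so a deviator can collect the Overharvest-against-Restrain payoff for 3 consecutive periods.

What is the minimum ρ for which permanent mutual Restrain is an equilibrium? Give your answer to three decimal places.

The best deviation is to choose Overharvest for all 3 undetected periods, earning 63 each, then 22 forever once detected.
Deviation value: 63(1−ρ^3)/(1−ρ) + 22ρ^3/(1−ρ); cooperation value: 45/(1−ρ).
IC: 45 ≥ 63(1−ρ^3) + 22ρ^3 = 63 − 41ρ^3.
So ρ^3 ≥ 18/41, giving ρ ≥ (18/41)^(1/3) ≈ 0.760.

0.760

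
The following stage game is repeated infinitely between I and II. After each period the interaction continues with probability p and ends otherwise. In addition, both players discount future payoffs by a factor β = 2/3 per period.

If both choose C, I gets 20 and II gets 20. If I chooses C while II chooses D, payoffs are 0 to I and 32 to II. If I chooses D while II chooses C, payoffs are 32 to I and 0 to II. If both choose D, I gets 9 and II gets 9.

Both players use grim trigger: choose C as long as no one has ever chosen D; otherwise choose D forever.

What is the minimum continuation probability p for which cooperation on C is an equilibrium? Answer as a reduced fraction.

With continuation probability p and discount β, the effective per-period discount factor is βp.
Grim-trigger IC: βp ≥ (32−20)/(32−9) = 12/23.
So p ≥ (12/23)/(2/3) = 18/23.

18/23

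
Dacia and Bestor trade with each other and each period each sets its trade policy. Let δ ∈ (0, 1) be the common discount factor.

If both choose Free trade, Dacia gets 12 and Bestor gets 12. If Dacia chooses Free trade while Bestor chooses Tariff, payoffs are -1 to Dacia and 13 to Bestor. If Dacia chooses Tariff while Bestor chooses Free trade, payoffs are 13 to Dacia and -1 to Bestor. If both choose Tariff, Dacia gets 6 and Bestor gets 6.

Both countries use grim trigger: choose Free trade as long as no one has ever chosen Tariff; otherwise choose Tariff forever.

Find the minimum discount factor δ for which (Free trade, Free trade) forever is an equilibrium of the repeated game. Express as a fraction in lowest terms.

1/7

One-period gain from deviating is 13 − 12 = 1. The loss is 12 − 6 = 6 in every subsequent period, with present value 6·δ/(1−δ).
Deviation is unprofitable when 6·δ/(1−δ) ≥ 1, i.e. δ/(1−δ) ≥ 1/6.
Equivalently δ ≥ 1/(1+6) = 1/7.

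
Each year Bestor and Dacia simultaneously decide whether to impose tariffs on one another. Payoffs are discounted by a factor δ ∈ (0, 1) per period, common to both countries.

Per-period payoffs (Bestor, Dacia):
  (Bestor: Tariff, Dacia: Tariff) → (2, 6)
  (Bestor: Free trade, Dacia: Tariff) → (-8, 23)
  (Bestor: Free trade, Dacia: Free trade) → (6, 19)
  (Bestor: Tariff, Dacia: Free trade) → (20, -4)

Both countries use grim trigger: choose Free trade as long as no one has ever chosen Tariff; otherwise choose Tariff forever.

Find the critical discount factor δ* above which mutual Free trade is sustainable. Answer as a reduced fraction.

7/9

Bestor's threshold: (20−6)/(20−2) = 7/9.
Dacia's threshold: (23−19)/(23−6) = 4/17.
7/9 > 4/17, so Bestor binds and δ* = 7/9.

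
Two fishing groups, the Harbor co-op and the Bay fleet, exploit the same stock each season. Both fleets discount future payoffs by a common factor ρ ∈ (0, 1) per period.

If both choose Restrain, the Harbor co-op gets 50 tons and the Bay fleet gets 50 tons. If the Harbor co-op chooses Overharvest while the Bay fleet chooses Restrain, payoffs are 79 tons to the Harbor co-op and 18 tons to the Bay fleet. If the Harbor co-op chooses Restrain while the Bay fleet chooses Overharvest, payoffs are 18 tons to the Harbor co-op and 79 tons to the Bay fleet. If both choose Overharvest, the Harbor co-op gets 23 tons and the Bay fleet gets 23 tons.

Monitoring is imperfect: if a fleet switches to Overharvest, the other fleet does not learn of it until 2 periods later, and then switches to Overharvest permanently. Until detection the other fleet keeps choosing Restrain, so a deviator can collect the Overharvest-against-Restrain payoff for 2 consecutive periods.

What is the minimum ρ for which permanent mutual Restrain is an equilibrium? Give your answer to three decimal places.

Deviating for the 2 undetected periods gains 79−50 = 29 per period over cooperation, then loses 50−23 = 27 per period forever once punishment starts.
Gain: 29(1 + ρ + … + ρ^1); loss: 27·ρ^2/(1−ρ).
No profitable deviation ⇔ 29(1−ρ^2) ≤ 27·ρ^2, i.e. ρ^2 ≥ 29/(29+27) = 29/56.
Hence ρ ≥ (29/56)^(1/2) ≈ 0.720.

0.720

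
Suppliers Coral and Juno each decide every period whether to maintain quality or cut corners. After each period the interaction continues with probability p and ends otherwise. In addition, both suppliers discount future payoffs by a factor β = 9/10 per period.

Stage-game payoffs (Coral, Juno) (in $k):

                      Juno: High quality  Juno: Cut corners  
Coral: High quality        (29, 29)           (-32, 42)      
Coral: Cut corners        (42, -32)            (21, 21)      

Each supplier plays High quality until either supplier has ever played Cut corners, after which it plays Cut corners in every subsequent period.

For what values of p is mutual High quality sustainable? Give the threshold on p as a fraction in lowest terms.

130/189

Expected continuation weight on next period's payoff is β·p = 9/10·p, which plays the role of the discount factor.
Cooperation requires 9/10·p ≥ (42−29)/(42−21) = 13/21, hence p ≥ 130/189.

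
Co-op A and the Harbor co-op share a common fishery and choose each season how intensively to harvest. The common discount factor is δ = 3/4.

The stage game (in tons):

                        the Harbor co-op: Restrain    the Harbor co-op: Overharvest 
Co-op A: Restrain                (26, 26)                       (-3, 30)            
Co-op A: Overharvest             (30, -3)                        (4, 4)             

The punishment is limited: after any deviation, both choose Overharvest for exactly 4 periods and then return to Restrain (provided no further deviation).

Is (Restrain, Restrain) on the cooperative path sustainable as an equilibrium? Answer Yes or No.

IC: δ+…+δ^4 ≥ (30−26)/(26−4) = 2/11.
At δ = 3/4: partial sum = 2.0508 ≥ 0.1818. Cooperation sustainable.

Yes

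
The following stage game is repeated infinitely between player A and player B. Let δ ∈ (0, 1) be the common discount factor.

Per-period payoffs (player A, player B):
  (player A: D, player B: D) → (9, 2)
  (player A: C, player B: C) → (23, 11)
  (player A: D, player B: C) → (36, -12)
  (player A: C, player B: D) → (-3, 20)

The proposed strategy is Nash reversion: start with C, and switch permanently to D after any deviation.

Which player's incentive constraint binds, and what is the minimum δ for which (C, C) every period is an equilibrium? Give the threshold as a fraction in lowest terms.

player B; δ ≥ 1/2

player A: cooperation gives 23 each period; deviation gives 36 once then 9 forever.
  23/(1−δ) ≥ 36 + 9δ/(1−δ) ⇒ δ ≥ 13/27.
player B: cooperation gives 11 each period; deviation gives 20 once then 2 forever.
  δ ≥ 9/18 = 1/2.
Both must hold, so the binding constraint is player B's: δ ≥ 1/2.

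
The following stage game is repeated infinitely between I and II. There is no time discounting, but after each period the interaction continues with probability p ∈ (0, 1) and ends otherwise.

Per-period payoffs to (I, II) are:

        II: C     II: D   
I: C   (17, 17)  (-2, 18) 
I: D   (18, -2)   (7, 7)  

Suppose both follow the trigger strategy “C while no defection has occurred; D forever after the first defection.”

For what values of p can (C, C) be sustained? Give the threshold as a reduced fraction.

1/11

Expected cooperation value is 17 + p·17 + p²·17 + … = 17/(1−p); deviation gives 18 + p·7/(1−p).
17 ≥ 18(1−p) + 7p ⇒ 11p ≥ 1 ⇒ p ≥ 1/11.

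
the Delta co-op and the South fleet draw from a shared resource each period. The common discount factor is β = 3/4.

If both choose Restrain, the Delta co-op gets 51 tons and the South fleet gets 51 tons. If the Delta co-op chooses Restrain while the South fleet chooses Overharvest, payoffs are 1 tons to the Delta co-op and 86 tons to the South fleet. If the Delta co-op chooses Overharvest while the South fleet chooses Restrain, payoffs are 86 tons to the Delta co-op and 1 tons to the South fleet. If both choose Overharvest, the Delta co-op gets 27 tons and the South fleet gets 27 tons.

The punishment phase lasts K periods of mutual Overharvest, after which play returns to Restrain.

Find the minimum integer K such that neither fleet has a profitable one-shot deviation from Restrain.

3

Need Σ_{k=1}^{K} β^k ≥ (86−51)/(51−27) = 1.4583 at β = 3/4.
At K = 2 the sum is 1.3125 < 1.4583; at K = 3 it is 1.7344 ≥ 1.4583.
So the minimum punishment length is K = 3.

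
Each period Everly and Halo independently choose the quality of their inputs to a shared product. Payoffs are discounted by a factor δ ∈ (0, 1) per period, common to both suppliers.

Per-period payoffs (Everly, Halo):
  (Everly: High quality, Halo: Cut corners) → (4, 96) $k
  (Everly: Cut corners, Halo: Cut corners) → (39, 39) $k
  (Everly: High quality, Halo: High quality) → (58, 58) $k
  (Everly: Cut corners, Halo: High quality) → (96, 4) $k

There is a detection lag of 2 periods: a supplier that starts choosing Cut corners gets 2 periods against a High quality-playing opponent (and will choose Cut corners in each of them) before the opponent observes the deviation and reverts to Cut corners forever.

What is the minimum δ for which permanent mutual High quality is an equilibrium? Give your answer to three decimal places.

0.816

A deviator earns 96 for 2 periods, then 39 forever; cooperating earns 58 forever. Multiplying the IC by (1−δ):
58 ≥ 96(1−δ^2) + 39δ^2, so 57·δ^2 ≥ 38 and δ^2 ≥ 2/3.
δ ≥ (2/3)^(1/2) ≈ 0.816.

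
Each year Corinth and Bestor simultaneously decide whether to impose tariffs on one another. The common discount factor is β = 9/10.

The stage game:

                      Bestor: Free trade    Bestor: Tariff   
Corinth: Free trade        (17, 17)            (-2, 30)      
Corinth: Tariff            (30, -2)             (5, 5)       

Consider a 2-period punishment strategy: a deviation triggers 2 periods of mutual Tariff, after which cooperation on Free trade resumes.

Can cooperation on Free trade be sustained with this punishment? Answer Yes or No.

Comparing payoff streams over the 3 periods until play realigns: cooperate → 17(1+β+…+β^2); deviate → 30 + 5(β+…+β^2).
Cooperation is sustained iff (17−5)(β+…+β^2) ≥ 30−17.
β+…+β^2 = 9/10·(1−(9/10)^2)/(1−9/10) = 1.7100, and (30−17)/(17−5) = 1.0833.
1.7100 ≥ 1.0833, so cooperation is sustainable.

Yes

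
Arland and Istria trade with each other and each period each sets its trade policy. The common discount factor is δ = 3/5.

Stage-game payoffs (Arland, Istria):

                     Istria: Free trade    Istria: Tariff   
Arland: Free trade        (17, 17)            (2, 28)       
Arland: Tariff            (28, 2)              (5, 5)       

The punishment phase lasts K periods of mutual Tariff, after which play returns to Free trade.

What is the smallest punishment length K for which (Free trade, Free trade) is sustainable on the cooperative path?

2

Need Σ_{k=1}^{K} δ^k ≥ (28−17)/(17−5) = 0.9167 at δ = 3/5.
At K = 1 the sum is 0.6000 < 0.9167; at K = 2 it is 0.9600 ≥ 0.9167.
So the minimum punishment length is K = 2.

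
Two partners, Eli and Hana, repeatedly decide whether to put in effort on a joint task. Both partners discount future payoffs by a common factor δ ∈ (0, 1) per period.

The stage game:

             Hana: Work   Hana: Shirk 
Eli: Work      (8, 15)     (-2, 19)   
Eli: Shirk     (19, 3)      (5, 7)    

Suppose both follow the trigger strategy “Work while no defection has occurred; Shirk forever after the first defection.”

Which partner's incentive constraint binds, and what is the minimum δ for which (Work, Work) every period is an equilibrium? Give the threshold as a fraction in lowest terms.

Eli; δ ≥ 11/14

For Eli: deviation gain 19−8 = 11, per-period punishment loss 8−5 = 3. IC gives δ ≥ 11/14.
For Hana: gain 4, loss 8 per period, so δ ≥ 4/12 = 1/3.
The tighter constraint is Eli's, so cooperation needs δ ≥ 11/14.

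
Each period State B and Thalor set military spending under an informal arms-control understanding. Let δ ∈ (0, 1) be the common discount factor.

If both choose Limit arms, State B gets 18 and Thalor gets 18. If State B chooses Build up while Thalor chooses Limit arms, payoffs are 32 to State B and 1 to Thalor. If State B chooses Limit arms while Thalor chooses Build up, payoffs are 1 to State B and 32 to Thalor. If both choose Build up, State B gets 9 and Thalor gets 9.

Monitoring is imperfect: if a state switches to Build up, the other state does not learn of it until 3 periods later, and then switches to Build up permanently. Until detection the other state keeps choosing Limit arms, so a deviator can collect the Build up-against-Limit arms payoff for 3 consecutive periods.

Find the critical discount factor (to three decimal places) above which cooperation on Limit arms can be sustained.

Deviating for the 3 undetected periods gains 32−18 = 14 per period over cooperation, then loses 18−9 = 9 per period forever once punishment starts.
Gain: 14(1 + δ + … + δ^2); loss: 9·δ^3/(1−δ).
No profitable deviation ⇔ 14(1−δ^3) ≤ 9·δ^3, i.e. δ^3 ≥ 14/(14+9) = 14/23.
Hence δ ≥ (14/23)^(1/3) ≈ 0.847.

0.847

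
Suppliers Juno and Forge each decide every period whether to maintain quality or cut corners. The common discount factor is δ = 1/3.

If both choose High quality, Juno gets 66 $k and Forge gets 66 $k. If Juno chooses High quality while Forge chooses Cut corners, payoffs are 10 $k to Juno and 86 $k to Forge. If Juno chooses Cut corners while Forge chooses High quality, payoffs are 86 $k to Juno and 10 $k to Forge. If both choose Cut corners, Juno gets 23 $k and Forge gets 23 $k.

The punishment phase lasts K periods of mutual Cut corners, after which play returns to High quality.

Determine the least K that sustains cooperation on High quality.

3

No profitable deviation requires (66−23)(δ+…+δ^K) ≥ 86−66, i.e. δ+…+δ^K ≥ 20/43 ≈ 0.4651.
With δ = 1/3, the partial sums are K=1: 0.3333, K=2: 0.4444, K=3: 0.4815.
K = 3 is the first length at which the sum reaches 0.4651.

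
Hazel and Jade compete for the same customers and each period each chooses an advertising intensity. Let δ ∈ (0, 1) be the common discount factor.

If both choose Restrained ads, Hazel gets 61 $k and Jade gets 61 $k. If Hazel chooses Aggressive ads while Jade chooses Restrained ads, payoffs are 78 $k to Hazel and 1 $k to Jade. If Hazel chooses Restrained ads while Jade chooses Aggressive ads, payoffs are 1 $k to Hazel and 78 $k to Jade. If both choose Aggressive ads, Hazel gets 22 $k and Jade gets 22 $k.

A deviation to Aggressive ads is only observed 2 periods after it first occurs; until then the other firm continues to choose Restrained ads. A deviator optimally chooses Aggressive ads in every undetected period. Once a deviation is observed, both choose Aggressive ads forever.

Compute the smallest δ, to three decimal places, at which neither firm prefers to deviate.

A deviator earns 78 for 2 periods, then 22 forever; cooperating earns 61 forever. Multiplying the IC by (1−δ):
61 ≥ 78(1−δ^2) + 22δ^2, so 56·δ^2 ≥ 17 and δ^2 ≥ 17/56.
δ ≥ (17/56)^(1/2) ≈ 0.551.

0.551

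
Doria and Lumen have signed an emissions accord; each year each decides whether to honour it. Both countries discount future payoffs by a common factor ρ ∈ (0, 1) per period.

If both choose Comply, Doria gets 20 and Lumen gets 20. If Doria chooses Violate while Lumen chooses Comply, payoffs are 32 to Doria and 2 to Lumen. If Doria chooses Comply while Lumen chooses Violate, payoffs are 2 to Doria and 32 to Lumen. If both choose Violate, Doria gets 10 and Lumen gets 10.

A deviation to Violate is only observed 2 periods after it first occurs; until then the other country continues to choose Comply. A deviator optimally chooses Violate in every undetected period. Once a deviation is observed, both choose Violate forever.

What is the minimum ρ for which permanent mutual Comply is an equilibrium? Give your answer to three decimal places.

A deviator earns 32 for 2 periods, then 10 forever; cooperating earns 20 forever. Multiplying the IC by (1−ρ):
20 ≥ 32(1−ρ^2) + 10ρ^2, so 22·ρ^2 ≥ 12 and ρ^2 ≥ 6/11.
ρ ≥ (6/11)^(1/2) ≈ 0.739.

0.739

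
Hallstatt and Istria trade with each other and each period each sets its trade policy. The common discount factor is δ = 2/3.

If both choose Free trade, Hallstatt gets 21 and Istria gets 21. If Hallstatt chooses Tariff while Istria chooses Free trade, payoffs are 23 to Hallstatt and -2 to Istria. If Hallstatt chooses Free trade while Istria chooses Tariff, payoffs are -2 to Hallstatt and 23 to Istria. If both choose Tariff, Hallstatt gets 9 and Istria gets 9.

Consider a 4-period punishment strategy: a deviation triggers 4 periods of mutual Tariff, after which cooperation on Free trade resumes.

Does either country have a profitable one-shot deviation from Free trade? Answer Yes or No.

Comparing payoff streams over the 5 periods until play realigns: cooperate → 21(1+δ+…+δ^4); deviate → 23 + 9(δ+…+δ^4).
Cooperation is sustained iff (21−9)(δ+…+δ^4) ≥ 23−21.
δ+…+δ^4 = 2/3·(1−(2/3)^4)/(1−2/3) = 1.6049, and (23−21)/(21−9) = 0.1667.
1.6049 ≥ 0.1667, so cooperation is sustainable.

No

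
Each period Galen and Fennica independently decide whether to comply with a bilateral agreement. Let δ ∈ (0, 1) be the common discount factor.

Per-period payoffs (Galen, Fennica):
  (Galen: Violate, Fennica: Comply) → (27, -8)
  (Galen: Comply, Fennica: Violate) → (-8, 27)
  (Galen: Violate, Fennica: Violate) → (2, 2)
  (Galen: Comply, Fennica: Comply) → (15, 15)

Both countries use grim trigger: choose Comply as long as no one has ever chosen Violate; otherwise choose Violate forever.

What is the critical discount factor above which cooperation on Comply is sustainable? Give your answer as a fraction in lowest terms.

One-period gain from deviating is 27 − 15 = 12. The loss is 15 − 2 = 13 in every subsequent period, with present value 13·δ/(1−δ).
Deviation is unprofitable when 13·δ/(1−δ) ≥ 12, i.e. δ/(1−δ) ≥ 12/13.
Equivalently δ ≥ 12/(12+13) = 12/25.

12/25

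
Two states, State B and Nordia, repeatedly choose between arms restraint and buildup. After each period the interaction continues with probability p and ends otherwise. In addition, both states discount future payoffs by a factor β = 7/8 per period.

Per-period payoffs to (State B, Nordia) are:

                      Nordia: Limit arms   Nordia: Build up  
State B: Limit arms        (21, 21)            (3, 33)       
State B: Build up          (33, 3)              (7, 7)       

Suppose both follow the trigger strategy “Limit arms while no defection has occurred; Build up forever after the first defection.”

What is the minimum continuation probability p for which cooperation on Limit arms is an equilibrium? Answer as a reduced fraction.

48/91

Expected continuation weight on next period's payoff is β·p = 7/8·p, which plays the role of the discount factor.
Cooperation requires 7/8·p ≥ (33−21)/(33−7) = 6/13, hence p ≥ 48/91.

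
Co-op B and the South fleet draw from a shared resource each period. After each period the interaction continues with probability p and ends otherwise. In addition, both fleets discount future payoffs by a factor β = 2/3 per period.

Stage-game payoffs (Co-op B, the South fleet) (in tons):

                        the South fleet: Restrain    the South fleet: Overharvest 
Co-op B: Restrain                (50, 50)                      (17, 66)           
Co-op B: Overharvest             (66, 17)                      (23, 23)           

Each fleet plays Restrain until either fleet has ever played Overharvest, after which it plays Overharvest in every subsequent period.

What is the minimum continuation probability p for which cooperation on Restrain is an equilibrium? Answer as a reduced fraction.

24/43

With continuation probability p and discount β, the effective per-period discount factor is βp.
Grim-trigger IC: βp ≥ (66−50)/(66−23) = 16/43.
So p ≥ (16/43)/(2/3) = 24/43.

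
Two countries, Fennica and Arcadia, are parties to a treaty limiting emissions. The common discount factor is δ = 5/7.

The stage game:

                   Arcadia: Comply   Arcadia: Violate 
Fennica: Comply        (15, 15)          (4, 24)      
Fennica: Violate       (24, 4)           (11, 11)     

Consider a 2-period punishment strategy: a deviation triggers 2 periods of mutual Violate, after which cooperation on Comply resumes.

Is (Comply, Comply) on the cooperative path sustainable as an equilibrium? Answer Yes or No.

No

A one-shot deviation gives 24 now, then 11 for 2 periods, then back to 15.
Gain from deviating: (24−15) today; loss: (15−11) in each of the next 2 periods.
No-deviation condition: (15−11)(δ+…+δ^2) ≥ 24−15, i.e. δ+…+δ^2 ≥ 9/4.
At δ = 5/7: δ+…+δ^2 = 1.2245 < 2.2500.
So cooperation is not sustainable.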